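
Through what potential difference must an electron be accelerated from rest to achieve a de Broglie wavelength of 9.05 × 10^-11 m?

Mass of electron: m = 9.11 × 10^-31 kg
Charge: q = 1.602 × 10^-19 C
184 V

From λ = h/√(2mqV), we solve for V:

λ² = h²/(2mqV)
V = h²/(2mqλ²)
V = (6.626 × 10^-34 J·s)² / (2 × 9.11 × 10^-31 kg × 1.602 × 10^-19 C × (9.05 × 10^-11 m)²)
V = 184 V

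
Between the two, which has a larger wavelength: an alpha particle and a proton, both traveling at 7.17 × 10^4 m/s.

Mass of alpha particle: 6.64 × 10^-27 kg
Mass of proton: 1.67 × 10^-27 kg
The proton has the longer wavelength.

Using λ = h/(mv), since both particles have the same velocity, the wavelength depends only on mass.

For alpha particle: λ₁ = h/(m₁v) = 1.39 × 10^-12 m
For proton: λ₂ = h/(m₂v) = 5.53 × 10^-12 m

Since λ ∝ 1/m at constant velocity, the lighter particle has the longer wavelength.

The proton has the longer de Broglie wavelength.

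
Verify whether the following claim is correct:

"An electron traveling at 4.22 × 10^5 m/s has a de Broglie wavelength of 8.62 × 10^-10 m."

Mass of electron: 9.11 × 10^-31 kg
False

The claim is incorrect.

Using λ = h/(mv):
λ = (6.626 × 10^-34 J·s) / (9.11 × 10^-31 kg × 4.22 × 10^5 m/s)
λ = 1.72 × 10^-9 m

The actual wavelength differs from the claimed 8.62 × 10^-10 m.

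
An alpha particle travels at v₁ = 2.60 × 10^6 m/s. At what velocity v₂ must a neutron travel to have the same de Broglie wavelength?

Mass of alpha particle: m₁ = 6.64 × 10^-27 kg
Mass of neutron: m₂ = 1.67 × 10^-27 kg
v₂ = 1.03 × 10^7 m/s

For equal de Broglie wavelengths: λ₁ = λ₂

h/(m₁v₁) = h/(m₂v₂)
m₁v₁ = m₂v₂
v₂ = v₁ · (m₁/m₂)

v₂ = 2.60 × 10^6 m/s × (6.64 × 10^-27 kg / 1.67 × 10^-27 kg)
v₂ = 1.03 × 10^7 m/s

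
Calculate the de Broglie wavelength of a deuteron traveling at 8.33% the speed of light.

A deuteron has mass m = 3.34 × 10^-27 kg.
7.94 × 10^-15 m

Using the de Broglie relation λ = h/(mv):

v = 8.33% × c = 2.497 × 10^7 m/s

λ = h/(mv)
λ = (6.626 × 10^-34 J·s) / (3.34 × 10^-27 kg × 2.497 × 10^7 m/s)
λ = 7.94 × 10^-15 m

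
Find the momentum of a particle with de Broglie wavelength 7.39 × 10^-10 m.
8.97 × 10^-25 kg·m/s

From the de Broglie relation λ = h/p, we solve for p:

p = h/λ
p = (6.626 × 10^-34 J·s) / (7.39 × 10^-10 m)
p = 8.97 × 10^-25 kg·m/s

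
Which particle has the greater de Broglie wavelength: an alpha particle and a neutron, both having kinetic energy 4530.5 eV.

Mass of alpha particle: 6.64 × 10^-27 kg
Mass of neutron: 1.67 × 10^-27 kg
The neutron has the longer wavelength.

Using λ = h/√(2mKE):

For alpha particle: λ₁ = h/√(2m₁KE) = 2.13 × 10^-13 m
For neutron: λ₂ = h/√(2m₂KE) = 4.26 × 10^-13 m

Since λ ∝ 1/√m at constant kinetic energy, the lighter particle has the longer wavelength.

The neutron has the longer de Broglie wavelength.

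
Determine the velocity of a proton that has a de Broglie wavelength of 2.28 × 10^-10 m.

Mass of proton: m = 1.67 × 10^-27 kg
1.74 × 10^3 m/s

From the de Broglie relation λ = h/(mv), we solve for v:

v = h/(mλ)
v = (6.626 × 10^-34 J·s) / (1.67 × 10^-27 kg × 2.28 × 10^-10 m)
v = 1.74 × 10^3 m/s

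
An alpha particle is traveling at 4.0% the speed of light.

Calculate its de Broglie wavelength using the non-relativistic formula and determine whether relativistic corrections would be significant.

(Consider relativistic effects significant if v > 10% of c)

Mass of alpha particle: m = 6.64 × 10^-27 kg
No, relativistic corrections are not needed.

Using the non-relativistic de Broglie formula λ = h/(mv):

v = 4.0% × c = 1.199 × 10^7 m/s

λ = h/(mv)
λ = (6.626 × 10^-34 J·s) / (6.64 × 10^-27 kg × 1.199 × 10^7 m/s)
λ = 8.32 × 10^-15 m

Since v = 4.0% of c < 10% of c, relativistic corrections are NOT significant and this non-relativistic result is a good approximation.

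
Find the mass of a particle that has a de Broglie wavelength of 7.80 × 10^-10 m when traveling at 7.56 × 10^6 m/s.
1.12 × 10^-31 kg

From the de Broglie relation λ = h/(mv), we solve for m:

m = h/(λv)
m = (6.626 × 10^-34 J·s) / (7.80 × 10^-10 m × 7.56 × 10^6 m/s)
m = 1.12 × 10^-31 kg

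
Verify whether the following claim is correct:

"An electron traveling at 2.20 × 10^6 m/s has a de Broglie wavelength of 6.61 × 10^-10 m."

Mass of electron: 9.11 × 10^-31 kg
False

The claim is incorrect.

Using λ = h/(mv):
λ = (6.626 × 10^-34 J·s) / (9.11 × 10^-31 kg × 2.20 × 10^6 m/s)
λ = 3.31 × 10^-10 m

The actual wavelength differs from the claimed 6.61 × 10^-10 m.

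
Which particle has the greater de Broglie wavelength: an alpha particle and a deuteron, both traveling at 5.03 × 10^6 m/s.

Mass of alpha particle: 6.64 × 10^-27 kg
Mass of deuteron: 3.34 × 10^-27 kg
The deuteron has the longer wavelength.

Using λ = h/(mv), since both particles have the same velocity, the wavelength depends only on mass.

For alpha particle: λ₁ = h/(m₁v) = 1.98 × 10^-14 m
For deuteron: λ₂ = h/(m₂v) = 3.94 × 10^-14 m

Since λ ∝ 1/m at constant velocity, the lighter particle has the longer wavelength.

The deuteron has the longer de Broglie wavelength.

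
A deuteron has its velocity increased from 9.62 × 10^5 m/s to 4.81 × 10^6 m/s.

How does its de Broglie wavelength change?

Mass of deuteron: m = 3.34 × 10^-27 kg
The wavelength decreases by a factor of 5.

Using λ = h/(mv):

Initial wavelength: λ₁ = h/(mv₁) = 2.06 × 10^-13 m
Final wavelength: λ₂ = h/(mv₂) = 4.12 × 10^-14 m

Since λ ∝ 1/v, when velocity increases by a factor of 5, the wavelength decreases by a factor of 5.

λ₂/λ₁ = v₁/v₂ = 1/5

The wavelength decreases by a factor of 5.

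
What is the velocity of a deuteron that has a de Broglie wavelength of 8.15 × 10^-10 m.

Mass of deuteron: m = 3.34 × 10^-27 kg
2.43 × 10^2 m/s

From the de Broglie relation λ = h/(mv), we solve for v:

v = h/(mλ)
v = (6.626 × 10^-34 J·s) / (3.34 × 10^-27 kg × 8.15 × 10^-10 m)
v = 2.43 × 10^2 m/s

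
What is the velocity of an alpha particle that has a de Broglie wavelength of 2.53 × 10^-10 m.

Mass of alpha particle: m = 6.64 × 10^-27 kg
3.94 × 10^2 m/s

From the de Broglie relation λ = h/(mv), we solve for v:

v = h/(mλ)
v = (6.626 × 10^-34 J·s) / (6.64 × 10^-27 kg × 2.53 × 10^-10 m)
v = 3.94 × 10^2 m/s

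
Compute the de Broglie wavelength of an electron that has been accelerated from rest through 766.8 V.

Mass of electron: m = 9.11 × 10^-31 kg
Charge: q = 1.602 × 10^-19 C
4.43 × 10^-11 m

When a particle is accelerated through voltage V, it gains kinetic energy KE = qV.

The de Broglie wavelength is then λ = h/√(2mqV):

λ = h/√(2mqV)
λ = (6.626 × 10^-34 J·s) / √(2 × 9.11 × 10^-31 kg × 1.602 × 10^-19 C × 766.8 V)
λ = 4.43 × 10^-11 m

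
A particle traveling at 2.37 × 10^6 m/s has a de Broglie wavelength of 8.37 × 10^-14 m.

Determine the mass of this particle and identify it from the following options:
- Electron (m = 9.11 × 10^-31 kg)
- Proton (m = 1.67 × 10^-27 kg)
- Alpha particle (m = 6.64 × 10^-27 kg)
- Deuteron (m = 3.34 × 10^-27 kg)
The particle is a deuteron.

From λ = h/(mv), solve for mass:

m = h/(λv)
m = (6.626 × 10^-34 J·s) / (8.37 × 10^-14 m × 2.37 × 10^6 m/s)
m = 3.34 × 10^-27 kg

Comparing with the listed masses, this is closest to a deuteron.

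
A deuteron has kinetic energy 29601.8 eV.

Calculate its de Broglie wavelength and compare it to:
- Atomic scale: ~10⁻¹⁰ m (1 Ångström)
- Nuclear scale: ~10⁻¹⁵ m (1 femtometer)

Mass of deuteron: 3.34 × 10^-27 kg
λ = 1.18 × 10^-13 m, which is between nuclear and atomic scales.

Using λ = h/√(2mKE):

KE = 29601.8 eV = 4.743 × 10^-15 J

λ = h/√(2mKE)
λ = (6.626 × 10^-34 J·s) / √(2 × 3.34 × 10^-27 kg × 4.743 × 10^-15 J)
λ = 1.18 × 10^-13 m

Comparison:
- Atomic scale (10⁻¹⁰ m): λ is 0.0012× this size
- Nuclear scale (10⁻¹⁵ m): λ is 1.2e+02× this size

The wavelength is between nuclear and atomic scales.

This wavelength is appropriate for probing atomic structure but too large for nuclear physics experiments.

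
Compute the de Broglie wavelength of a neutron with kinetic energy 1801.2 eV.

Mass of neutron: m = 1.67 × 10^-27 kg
6.75 × 10^-13 m

Using λ = h/√(2mKE):

First convert KE to Joules: KE = 1801.2 eV = 2.886 × 10^-16 J

λ = h/√(2mKE)
λ = (6.626 × 10^-34 J·s) / √(2 × 1.67 × 10^-27 kg × 2.886 × 10^-16 J)
λ = 6.75 × 10^-13 m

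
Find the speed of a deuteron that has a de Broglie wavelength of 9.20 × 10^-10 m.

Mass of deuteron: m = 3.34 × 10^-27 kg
2.16 × 10^2 m/s

From the de Broglie relation λ = h/(mv), we solve for v:

v = h/(mλ)
v = (6.626 × 10^-34 J·s) / (3.34 × 10^-27 kg × 9.20 × 10^-10 m)
v = 2.16 × 10^2 m/s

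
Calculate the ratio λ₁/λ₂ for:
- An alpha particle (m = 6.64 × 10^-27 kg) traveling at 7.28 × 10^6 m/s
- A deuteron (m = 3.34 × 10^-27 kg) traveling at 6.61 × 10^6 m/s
λ₁/λ₂ = 0.457

Using λ = h/(mv):

λ₁ = h/(m₁v₁) = 1.37 × 10^-14 m
λ₂ = h/(m₂v₂) = 3.00 × 10^-14 m

Ratio λ₁/λ₂ = (m₂v₂)/(m₁v₁)
         = (3.34 × 10^-27 kg × 6.61 × 10^6 m/s) / (6.64 × 10^-27 kg × 7.28 × 10^6 m/s)
         = 0.457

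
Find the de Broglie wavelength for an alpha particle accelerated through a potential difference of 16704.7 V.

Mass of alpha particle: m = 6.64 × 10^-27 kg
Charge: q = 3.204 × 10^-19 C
7.86 × 10^-14 m

When a particle is accelerated through voltage V, it gains kinetic energy KE = qV.

The de Broglie wavelength is then λ = h/√(2mqV):

λ = h/√(2mqV)
λ = (6.626 × 10^-34 J·s) / √(2 × 6.64 × 10^-27 kg × 3.204 × 10^-19 C × 16704.7 V)
λ = 7.86 × 10^-14 m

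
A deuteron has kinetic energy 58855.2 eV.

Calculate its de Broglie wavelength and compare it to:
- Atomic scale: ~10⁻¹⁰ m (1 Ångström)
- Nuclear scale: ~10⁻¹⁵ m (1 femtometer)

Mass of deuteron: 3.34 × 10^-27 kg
λ = 8.35 × 10^-14 m, which is between nuclear and atomic scales.

Using λ = h/√(2mKE):

KE = 58855.2 eV = 9.430 × 10^-15 J

λ = h/√(2mKE)
λ = (6.626 × 10^-34 J·s) / √(2 × 3.34 × 10^-27 kg × 9.430 × 10^-15 J)
λ = 8.35 × 10^-14 m

Comparison:
- Atomic scale (10⁻¹⁰ m): λ is 0.00083× this size
- Nuclear scale (10⁻¹⁵ m): λ is 83× this size

The wavelength is between nuclear and atomic scales.

This wavelength is appropriate for probing atomic structure but too large for nuclear physics experiments.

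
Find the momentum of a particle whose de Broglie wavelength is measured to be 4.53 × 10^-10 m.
1.46 × 10^-24 kg·m/s

From the de Broglie relation λ = h/p, we solve for p:

p = h/λ
p = (6.626 × 10^-34 J·s) / (4.53 × 10^-10 m)
p = 1.46 × 10^-24 kg·m/s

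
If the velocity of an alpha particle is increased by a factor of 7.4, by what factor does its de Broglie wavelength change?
The wavelength decreases by a factor of 7.4.

From λ = h/(mv), the wavelength is inversely proportional to velocity:

λ ∝ 1/v

If v → 7.4v, then λ → λ/7.4

When velocity is increased by a factor of 7.4, the wavelength decreases by a factor of 7.4.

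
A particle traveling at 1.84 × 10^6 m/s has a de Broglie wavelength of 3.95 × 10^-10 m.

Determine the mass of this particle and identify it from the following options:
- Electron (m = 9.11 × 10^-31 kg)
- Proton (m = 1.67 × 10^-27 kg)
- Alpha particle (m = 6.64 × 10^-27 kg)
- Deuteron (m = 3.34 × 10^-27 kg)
The particle is an electron.

From λ = h/(mv), solve for mass:

m = h/(λv)
m = (6.626 × 10^-34 J·s) / (3.95 × 10^-10 m × 1.84 × 10^6 m/s)
m = 9.12 × 10^-31 kg

Comparing with the listed masses, this is closest to an electron.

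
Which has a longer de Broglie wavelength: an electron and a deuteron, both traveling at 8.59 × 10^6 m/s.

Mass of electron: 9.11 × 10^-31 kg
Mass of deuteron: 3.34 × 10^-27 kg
The electron has the longer wavelength.

Using λ = h/(mv), since both particles have the same velocity, the wavelength depends only on mass.

For electron: λ₁ = h/(m₁v) = 8.47 × 10^-11 m
For deuteron: λ₂ = h/(m₂v) = 2.31 × 10^-14 m

Since λ ∝ 1/m at constant velocity, the lighter particle has the longer wavelength.

The electron has the longer de Broglie wavelength.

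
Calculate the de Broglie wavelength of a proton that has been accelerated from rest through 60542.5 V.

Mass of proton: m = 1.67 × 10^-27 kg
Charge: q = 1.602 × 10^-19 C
1.16 × 10^-13 m

When a particle is accelerated through voltage V, it gains kinetic energy KE = qV.

The de Broglie wavelength is then λ = h/√(2mqV):

λ = h/√(2mqV)
λ = (6.626 × 10^-34 J·s) / √(2 × 1.67 × 10^-27 kg × 1.602 × 10^-19 C × 60542.5 V)
λ = 1.16 × 10^-13 m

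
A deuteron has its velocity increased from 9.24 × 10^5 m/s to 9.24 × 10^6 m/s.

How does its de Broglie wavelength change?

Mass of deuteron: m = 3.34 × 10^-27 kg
The wavelength decreases by a factor of 10.

Using λ = h/(mv):

Initial wavelength: λ₁ = h/(mv₁) = 2.15 × 10^-13 m
Final wavelength: λ₂ = h/(mv₂) = 2.15 × 10^-14 m

Since λ ∝ 1/v, when velocity increases by a factor of 10, the wavelength decreases by a factor of 10.

λ₂/λ₁ = v₁/v₂ = 1/10

The wavelength decreases by a factor of 10.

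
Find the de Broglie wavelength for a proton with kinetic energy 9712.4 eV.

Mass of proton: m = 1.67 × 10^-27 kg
2.91 × 10^-13 m

Using λ = h/√(2mKE):

First convert KE to Joules: KE = 9712.4 eV = 1.556 × 10^-15 J

λ = h/√(2mKE)
λ = (6.626 × 10^-34 J·s) / √(2 × 1.67 × 10^-27 kg × 1.556 × 10^-15 J)
λ = 2.91 × 10^-13 m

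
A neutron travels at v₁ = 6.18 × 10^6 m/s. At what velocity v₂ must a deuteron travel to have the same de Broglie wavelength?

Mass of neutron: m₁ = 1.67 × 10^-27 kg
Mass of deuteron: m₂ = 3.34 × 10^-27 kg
v₂ = 3.09 × 10^6 m/s

For equal de Broglie wavelengths: λ₁ = λ₂

h/(m₁v₁) = h/(m₂v₂)
m₁v₁ = m₂v₂
v₂ = v₁ · (m₁/m₂)

v₂ = 6.18 × 10^6 m/s × (1.67 × 10^-27 kg / 3.34 × 10^-27 kg)
v₂ = 3.09 × 10^6 m/s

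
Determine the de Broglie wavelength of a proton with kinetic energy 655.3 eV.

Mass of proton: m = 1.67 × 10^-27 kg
1.12 × 10^-12 m

Using λ = h/√(2mKE):

First convert KE to Joules: KE = 655.3 eV = 1.050 × 10^-16 J

λ = h/√(2mKE)
λ = (6.626 × 10^-34 J·s) / √(2 × 1.67 × 10^-27 kg × 1.050 × 10^-16 J)
λ = 1.12 × 10^-12 m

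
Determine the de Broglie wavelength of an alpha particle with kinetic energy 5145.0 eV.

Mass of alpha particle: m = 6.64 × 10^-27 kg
2.00 × 10^-13 m

Using λ = h/√(2mKE):

First convert KE to Joules: KE = 5145.0 eV = 8.243 × 10^-16 J

λ = h/√(2mKE)
λ = (6.626 × 10^-34 J·s) / √(2 × 6.64 × 10^-27 kg × 8.243 × 10^-16 J)
λ = 2.00 × 10^-13 m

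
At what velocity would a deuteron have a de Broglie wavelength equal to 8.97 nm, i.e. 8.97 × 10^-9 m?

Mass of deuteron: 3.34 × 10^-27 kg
2.21 × 10^1 m/s

From λ = h/(mv), solve for v:

v = h/(mλ)
v = (6.626 × 10^-34 J·s) / (3.34 × 10^-27 kg × 8.97 × 10^-9 m)
v = 2.21 × 10^1 m/s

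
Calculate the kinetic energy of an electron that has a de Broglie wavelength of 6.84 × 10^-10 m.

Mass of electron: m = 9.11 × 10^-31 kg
5.15 × 10^-19 J (or 3.21 eV)

From λ = h/√(2mKE), we solve for KE:

λ² = h²/(2mKE)
KE = h²/(2mλ²)
KE = (6.626 × 10^-34 J·s)² / (2 × 9.11 × 10^-31 kg × (6.84 × 10^-10 m)²)
KE = 5.15 × 10^-19 J
KE = 3.21 eV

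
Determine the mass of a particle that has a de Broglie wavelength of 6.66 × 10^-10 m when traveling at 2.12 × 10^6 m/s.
4.69 × 10^-31 kg

From the de Broglie relation λ = h/(mv), we solve for m:

m = h/(λv)
m = (6.626 × 10^-34 J·s) / (6.66 × 10^-10 m × 2.12 × 10^6 m/s)
m = 4.69 × 10^-31 kg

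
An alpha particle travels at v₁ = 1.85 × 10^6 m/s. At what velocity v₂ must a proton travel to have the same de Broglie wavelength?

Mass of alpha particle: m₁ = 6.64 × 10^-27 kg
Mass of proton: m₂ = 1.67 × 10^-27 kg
v₂ = 7.36 × 10^6 m/s

For equal de Broglie wavelengths: λ₁ = λ₂

h/(m₁v₁) = h/(m₂v₂)
m₁v₁ = m₂v₂
v₂ = v₁ · (m₁/m₂)

v₂ = 1.85 × 10^6 m/s × (6.64 × 10^-27 kg / 1.67 × 10^-27 kg)
v₂ = 7.36 × 10^6 m/s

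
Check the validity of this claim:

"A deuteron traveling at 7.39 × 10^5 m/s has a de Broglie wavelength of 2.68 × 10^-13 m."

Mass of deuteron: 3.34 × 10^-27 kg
True

The claim is correct.

Using λ = h/(mv):
λ = (6.626 × 10^-34 J·s) / (3.34 × 10^-27 kg × 7.39 × 10^5 m/s)
λ = 2.68 × 10^-13 m

This matches the claimed value.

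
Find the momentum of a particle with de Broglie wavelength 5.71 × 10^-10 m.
1.16 × 10^-24 kg·m/s

From the de Broglie relation λ = h/p, we solve for p:

p = h/λ
p = (6.626 × 10^-34 J·s) / (5.71 × 10^-10 m)
p = 1.16 × 10^-24 kg·m/s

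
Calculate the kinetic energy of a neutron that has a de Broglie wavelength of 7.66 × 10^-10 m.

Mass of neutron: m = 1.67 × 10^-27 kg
2.24 × 10^-22 J (or 1.40 × 10^-3 eV)

From λ = h/√(2mKE), we solve for KE:

λ² = h²/(2mKE)
KE = h²/(2mλ²)
KE = (6.626 × 10^-34 J·s)² / (2 × 1.67 × 10^-27 kg × (7.66 × 10^-10 m)²)
KE = 2.24 × 10^-22 J
KE = 1.40 × 10^-3 eV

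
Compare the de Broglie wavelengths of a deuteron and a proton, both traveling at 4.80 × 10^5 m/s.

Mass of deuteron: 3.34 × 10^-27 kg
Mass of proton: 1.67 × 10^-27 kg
The proton has the longer wavelength.

Using λ = h/(mv), since both particles have the same velocity, the wavelength depends only on mass.

For deuteron: λ₁ = h/(m₁v) = 4.13 × 10^-13 m
For proton: λ₂ = h/(m₂v) = 8.27 × 10^-13 m

Since λ ∝ 1/m at constant velocity, the lighter particle has the longer wavelength.

The proton has the longer de Broglie wavelength.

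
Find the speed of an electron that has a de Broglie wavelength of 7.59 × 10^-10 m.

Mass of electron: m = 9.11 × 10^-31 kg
9.58 × 10^5 m/s

From the de Broglie relation λ = h/(mv), we solve for v:

v = h/(mλ)
v = (6.626 × 10^-34 J·s) / (9.11 × 10^-31 kg × 7.59 × 10^-10 m)
v = 9.58 × 10^5 m/s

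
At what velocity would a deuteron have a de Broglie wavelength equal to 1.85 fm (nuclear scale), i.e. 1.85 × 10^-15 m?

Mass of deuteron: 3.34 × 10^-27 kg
1.07 × 10^8 m/s

From λ = h/(mv), solve for v:

v = h/(mλ)
v = (6.626 × 10^-34 J·s) / (3.34 × 10^-27 kg × 1.85 × 10^-15 m)
v = 1.07 × 10^8 m/s

Note: This velocity is 35.8% of the speed of light, so relativistic corrections would be needed for a more accurate calculation.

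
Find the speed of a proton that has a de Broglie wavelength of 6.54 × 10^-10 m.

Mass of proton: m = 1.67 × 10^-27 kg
6.07 × 10^2 m/s

From the de Broglie relation λ = h/(mv), we solve for v:

v = h/(mλ)
v = (6.626 × 10^-34 J·s) / (1.67 × 10^-27 kg × 6.54 × 10^-10 m)
v = 6.07 × 10^2 m/s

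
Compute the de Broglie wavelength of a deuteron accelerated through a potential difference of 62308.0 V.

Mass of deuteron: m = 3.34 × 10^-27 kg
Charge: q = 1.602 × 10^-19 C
8.11 × 10^-14 m

When a particle is accelerated through voltage V, it gains kinetic energy KE = qV.

The de Broglie wavelength is then λ = h/√(2mqV):

λ = h/√(2mqV)
λ = (6.626 × 10^-34 J·s) / √(2 × 3.34 × 10^-27 kg × 1.602 × 10^-19 C × 62308.0 V)
λ = 8.11 × 10^-14 m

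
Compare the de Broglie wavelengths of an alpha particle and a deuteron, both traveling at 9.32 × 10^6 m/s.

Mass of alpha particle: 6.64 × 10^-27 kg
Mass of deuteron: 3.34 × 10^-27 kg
The deuteron has the longer wavelength.

Using λ = h/(mv), since both particles have the same velocity, the wavelength depends only on mass.

For alpha particle: λ₁ = h/(m₁v) = 1.07 × 10^-14 m
For deuteron: λ₂ = h/(m₂v) = 2.13 × 10^-14 m

Since λ ∝ 1/m at constant velocity, the lighter particle has the longer wavelength.

The deuteron has the longer de Broglie wavelength.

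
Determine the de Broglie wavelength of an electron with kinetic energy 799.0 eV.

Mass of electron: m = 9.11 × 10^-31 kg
4.34 × 10^-11 m

Using λ = h/√(2mKE):

First convert KE to Joules: KE = 799.0 eV = 1.280 × 10^-16 J

λ = h/√(2mKE)
λ = (6.626 × 10^-34 J·s) / √(2 × 9.11 × 10^-31 kg × 1.280 × 10^-16 J)
λ = 4.34 × 10^-11 m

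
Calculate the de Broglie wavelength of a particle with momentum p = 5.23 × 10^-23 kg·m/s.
1.27 × 10^-11 m

Using the de Broglie relation λ = h/p:

λ = h/p
λ = (6.626 × 10^-34 J·s) / (5.23 × 10^-23 kg·m/s)
λ = 1.27 × 10^-11 m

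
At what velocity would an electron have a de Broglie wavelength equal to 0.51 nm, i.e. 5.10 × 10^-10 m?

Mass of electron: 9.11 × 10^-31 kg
1.43 × 10^6 m/s

From λ = h/(mv), solve for v:

v = h/(mλ)
v = (6.626 × 10^-34 J·s) / (9.11 × 10^-31 kg × 5.10 × 10^-10 m)
v = 1.43 × 10^6 m/s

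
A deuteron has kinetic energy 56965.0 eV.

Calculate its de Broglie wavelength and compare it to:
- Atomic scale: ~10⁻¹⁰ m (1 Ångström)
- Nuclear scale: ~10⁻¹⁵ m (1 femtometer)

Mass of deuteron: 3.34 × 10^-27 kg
λ = 8.49 × 10^-14 m, which is between nuclear and atomic scales.

Using λ = h/√(2mKE):

KE = 56965.0 eV = 9.127 × 10^-15 J

λ = h/√(2mKE)
λ = (6.626 × 10^-34 J·s) / √(2 × 3.34 × 10^-27 kg × 9.127 × 10^-15 J)
λ = 8.49 × 10^-14 m

Comparison:
- Atomic scale (10⁻¹⁰ m): λ is 0.00085× this size
- Nuclear scale (10⁻¹⁵ m): λ is 85× this size

The wavelength is between nuclear and atomic scales.

This wavelength is appropriate for probing atomic structure but too large for nuclear physics experiments.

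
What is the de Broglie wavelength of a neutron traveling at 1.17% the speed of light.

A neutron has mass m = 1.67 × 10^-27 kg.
1.13 × 10^-13 m

Using the de Broglie relation λ = h/(mv):

v = 1.17% × c = 3.508 × 10^6 m/s

λ = h/(mv)
λ = (6.626 × 10^-34 J·s) / (1.67 × 10^-27 kg × 3.508 × 10^6 m/s)
λ = 1.13 × 10^-13 m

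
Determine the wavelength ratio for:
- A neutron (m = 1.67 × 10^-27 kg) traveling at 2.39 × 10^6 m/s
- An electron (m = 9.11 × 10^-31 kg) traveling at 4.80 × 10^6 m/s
λ₁/λ₂ = 1.10 × 10^-3

Using λ = h/(mv):

λ₁ = h/(m₁v₁) = 1.66 × 10^-13 m
λ₂ = h/(m₂v₂) = 1.52 × 10^-10 m

Ratio λ₁/λ₂ = (m₂v₂)/(m₁v₁)
         = (9.11 × 10^-31 kg × 4.80 × 10^6 m/s) / (1.67 × 10^-27 kg × 2.39 × 10^6 m/s)
         = 1.10 × 10^-3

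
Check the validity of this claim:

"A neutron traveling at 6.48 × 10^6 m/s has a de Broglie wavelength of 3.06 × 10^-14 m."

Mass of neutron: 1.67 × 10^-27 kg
False

The claim is incorrect.

Using λ = h/(mv):
λ = (6.626 × 10^-34 J·s) / (1.67 × 10^-27 kg × 6.48 × 10^6 m/s)
λ = 6.12 × 10^-14 m

The actual wavelength differs from the claimed 3.06 × 10^-14 m.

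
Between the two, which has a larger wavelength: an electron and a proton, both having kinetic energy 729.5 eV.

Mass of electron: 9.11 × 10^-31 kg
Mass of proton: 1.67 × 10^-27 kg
The electron has the longer wavelength.

Using λ = h/√(2mKE):

For electron: λ₁ = h/√(2m₁KE) = 4.54 × 10^-11 m
For proton: λ₂ = h/√(2m₂KE) = 1.06 × 10^-12 m

Since λ ∝ 1/√m at constant kinetic energy, the lighter particle has the longer wavelength.

The electron has the longer de Broglie wavelength.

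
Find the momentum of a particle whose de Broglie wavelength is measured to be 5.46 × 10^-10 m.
1.21 × 10^-24 kg·m/s

From the de Broglie relation λ = h/p, we solve for p:

p = h/λ
p = (6.626 × 10^-34 J·s) / (5.46 × 10^-10 m)
p = 1.21 × 10^-24 kg·m/s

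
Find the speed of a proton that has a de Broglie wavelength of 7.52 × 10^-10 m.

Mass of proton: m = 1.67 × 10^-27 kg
5.28 × 10^2 m/s

From the de Broglie relation λ = h/(mv), we solve for v:

v = h/(mλ)
v = (6.626 × 10^-34 J·s) / (1.67 × 10^-27 kg × 7.52 × 10^-10 m)
v = 5.28 × 10^2 m/s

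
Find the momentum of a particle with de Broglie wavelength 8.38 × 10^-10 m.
7.91 × 10^-25 kg·m/s

From the de Broglie relation λ = h/p, we solve for p:

p = h/λ
p = (6.626 × 10^-34 J·s) / (8.38 × 10^-10 m)
p = 7.91 × 10^-25 kg·m/s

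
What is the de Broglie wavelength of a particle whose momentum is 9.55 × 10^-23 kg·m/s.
6.94 × 10^-12 m

Using the de Broglie relation λ = h/p:

λ = h/p
λ = (6.626 × 10^-34 J·s) / (9.55 × 10^-23 kg·m/s)
λ = 6.94 × 10^-12 m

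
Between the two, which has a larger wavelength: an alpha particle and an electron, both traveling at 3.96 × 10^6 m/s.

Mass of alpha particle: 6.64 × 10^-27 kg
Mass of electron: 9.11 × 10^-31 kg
The electron has the longer wavelength.

Using λ = h/(mv), since both particles have the same velocity, the wavelength depends only on mass.

For alpha particle: λ₁ = h/(m₁v) = 2.52 × 10^-14 m
For electron: λ₂ = h/(m₂v) = 1.84 × 10^-10 m

Since λ ∝ 1/m at constant velocity, the lighter particle has the longer wavelength.

The electron has the longer de Broglie wavelength.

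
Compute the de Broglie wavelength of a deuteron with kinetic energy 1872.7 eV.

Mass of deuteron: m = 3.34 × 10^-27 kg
4.68 × 10^-13 m

Using λ = h/√(2mKE):

First convert KE to Joules: KE = 1872.7 eV = 3.000 × 10^-16 J

λ = h/√(2mKE)
λ = (6.626 × 10^-34 J·s) / √(2 × 3.34 × 10^-27 kg × 3.000 × 10^-16 J)
λ = 4.68 × 10^-13 m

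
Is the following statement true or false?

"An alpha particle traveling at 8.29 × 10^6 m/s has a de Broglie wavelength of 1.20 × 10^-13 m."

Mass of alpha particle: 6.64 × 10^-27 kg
False

The claim is incorrect.

Using λ = h/(mv):
λ = (6.626 × 10^-34 J·s) / (6.64 × 10^-27 kg × 8.29 × 10^6 m/s)
λ = 1.20 × 10^-14 m

The actual wavelength differs from the claimed 1.20 × 10^-13 m.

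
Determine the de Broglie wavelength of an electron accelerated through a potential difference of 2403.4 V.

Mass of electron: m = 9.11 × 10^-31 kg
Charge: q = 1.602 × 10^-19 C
2.50 × 10^-11 m

When a particle is accelerated through voltage V, it gains kinetic energy KE = qV.

The de Broglie wavelength is then λ = h/√(2mqV):

λ = h/√(2mqV)
λ = (6.626 × 10^-34 J·s) / √(2 × 9.11 × 10^-31 kg × 1.602 × 10^-19 C × 2403.4 V)
λ = 2.50 × 10^-11 m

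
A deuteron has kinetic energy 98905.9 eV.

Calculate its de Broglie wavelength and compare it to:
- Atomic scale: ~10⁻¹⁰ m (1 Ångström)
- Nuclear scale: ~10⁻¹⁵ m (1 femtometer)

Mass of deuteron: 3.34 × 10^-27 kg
λ = 6.44 × 10^-14 m, which is between nuclear and atomic scales.

Using λ = h/√(2mKE):

KE = 98905.9 eV = 1.585 × 10^-14 J

λ = h/√(2mKE)
λ = (6.626 × 10^-34 J·s) / √(2 × 3.34 × 10^-27 kg × 1.585 × 10^-14 J)
λ = 6.44 × 10^-14 m

Comparison:
- Atomic scale (10⁻¹⁰ m): λ is 0.00064× this size
- Nuclear scale (10⁻¹⁵ m): λ is 64× this size

The wavelength is between nuclear and atomic scales.

This wavelength is appropriate for probing atomic structure but too large for nuclear physics experiments.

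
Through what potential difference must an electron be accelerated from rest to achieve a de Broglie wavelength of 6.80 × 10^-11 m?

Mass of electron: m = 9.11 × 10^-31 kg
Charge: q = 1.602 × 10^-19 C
325 V

From λ = h/√(2mqV), we solve for V:

λ² = h²/(2mqV)
V = h²/(2mqλ²)
V = (6.626 × 10^-34 J·s)² / (2 × 9.11 × 10^-31 kg × 1.602 × 10^-19 C × (6.80 × 10^-11 m)²)
V = 325 V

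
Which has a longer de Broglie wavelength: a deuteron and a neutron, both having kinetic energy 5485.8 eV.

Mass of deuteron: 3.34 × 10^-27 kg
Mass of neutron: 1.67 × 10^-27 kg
The neutron has the longer wavelength.

Using λ = h/√(2mKE):

For deuteron: λ₁ = h/√(2m₁KE) = 2.73 × 10^-13 m
For neutron: λ₂ = h/√(2m₂KE) = 3.87 × 10^-13 m

Since λ ∝ 1/√m at constant kinetic energy, the lighter particle has the longer wavelength.

The neutron has the longer de Broglie wavelength.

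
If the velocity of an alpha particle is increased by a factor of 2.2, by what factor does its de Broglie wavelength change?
The wavelength decreases by a factor of 2.2.

From λ = h/(mv), the wavelength is inversely proportional to velocity:

λ ∝ 1/v

If v → 2.2v, then λ → λ/2.2

When velocity is increased by a factor of 2.2, the wavelength decreases by a factor of 2.2.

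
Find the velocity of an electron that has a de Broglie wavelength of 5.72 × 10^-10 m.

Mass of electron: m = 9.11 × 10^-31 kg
1.27 × 10^6 m/s

From the de Broglie relation λ = h/(mv), we solve for v:

v = h/(mλ)
v = (6.626 × 10^-34 J·s) / (9.11 × 10^-31 kg × 5.72 × 10^-10 m)
v = 1.27 × 10^6 m/s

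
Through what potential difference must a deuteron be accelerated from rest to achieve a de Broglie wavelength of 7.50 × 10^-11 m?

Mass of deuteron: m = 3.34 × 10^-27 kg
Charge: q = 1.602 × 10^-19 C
7.29 × 10^-2 V

From λ = h/√(2mqV), we solve for V:

λ² = h²/(2mqV)
V = h²/(2mqλ²)
V = (6.626 × 10^-34 J·s)² / (2 × 3.34 × 10^-27 kg × 1.602 × 10^-19 C × (7.50 × 10^-11 m)²)
V = 7.29 × 10^-2 V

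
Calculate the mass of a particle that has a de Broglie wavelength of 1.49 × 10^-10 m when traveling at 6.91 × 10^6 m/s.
6.44 × 10^-31 kg

From the de Broglie relation λ = h/(mv), we solve for m:

m = h/(λv)
m = (6.626 × 10^-34 J·s) / (1.49 × 10^-10 m × 6.91 × 10^6 m/s)
m = 6.44 × 10^-31 kg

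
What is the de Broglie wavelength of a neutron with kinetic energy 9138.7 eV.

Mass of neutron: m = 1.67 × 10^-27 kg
3.00 × 10^-13 m

Using λ = h/√(2mKE):

First convert KE to Joules: KE = 9138.7 eV = 1.464 × 10^-15 J

λ = h/√(2mKE)
λ = (6.626 × 10^-34 J·s) / √(2 × 1.67 × 10^-27 kg × 1.464 × 10^-15 J)
λ = 3.00 × 10^-13 m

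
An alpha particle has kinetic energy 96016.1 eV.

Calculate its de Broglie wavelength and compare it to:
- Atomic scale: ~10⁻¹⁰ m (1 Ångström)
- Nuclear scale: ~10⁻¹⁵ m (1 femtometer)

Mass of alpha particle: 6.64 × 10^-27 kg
λ = 4.64 × 10^-14 m, which is between nuclear and atomic scales.

Using λ = h/√(2mKE):

KE = 96016.1 eV = 1.538 × 10^-14 J

λ = h/√(2mKE)
λ = (6.626 × 10^-34 J·s) / √(2 × 6.64 × 10^-27 kg × 1.538 × 10^-14 J)
λ = 4.64 × 10^-14 m

Comparison:
- Atomic scale (10⁻¹⁰ m): λ is 0.00046× this size
- Nuclear scale (10⁻¹⁵ m): λ is 46× this size

The wavelength is between nuclear and atomic scales.

This wavelength is appropriate for probing atomic structure but too large for nuclear physics experiments.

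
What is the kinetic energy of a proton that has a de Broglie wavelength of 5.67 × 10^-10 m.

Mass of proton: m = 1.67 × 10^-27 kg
4.09 × 10^-22 J (or 2.55 × 10^-3 eV)

From λ = h/√(2mKE), we solve for KE:

λ² = h²/(2mKE)
KE = h²/(2mλ²)
KE = (6.626 × 10^-34 J·s)² / (2 × 1.67 × 10^-27 kg × (5.67 × 10^-10 m)²)
KE = 4.09 × 10^-22 J
KE = 2.55 × 10^-3 eV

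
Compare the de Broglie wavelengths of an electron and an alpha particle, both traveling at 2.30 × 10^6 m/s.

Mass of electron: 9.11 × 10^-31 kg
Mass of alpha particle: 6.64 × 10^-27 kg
The electron has the longer wavelength.

Using λ = h/(mv), since both particles have the same velocity, the wavelength depends only on mass.

For electron: λ₁ = h/(m₁v) = 3.16 × 10^-10 m
For alpha particle: λ₂ = h/(m₂v) = 4.34 × 10^-14 m

Since λ ∝ 1/m at constant velocity, the lighter particle has the longer wavelength.

The electron has the longer de Broglie wavelength.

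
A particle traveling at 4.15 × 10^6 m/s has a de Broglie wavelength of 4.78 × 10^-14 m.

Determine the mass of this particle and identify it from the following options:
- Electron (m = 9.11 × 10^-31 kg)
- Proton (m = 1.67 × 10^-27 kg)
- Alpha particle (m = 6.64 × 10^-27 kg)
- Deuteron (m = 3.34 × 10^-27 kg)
The particle is a deuteron.

From λ = h/(mv), solve for mass:

m = h/(λv)
m = (6.626 × 10^-34 J·s) / (4.78 × 10^-14 m × 4.15 × 10^6 m/s)
m = 3.34 × 10^-27 kg

Comparing with the listed masses, this is closest to a deuteron.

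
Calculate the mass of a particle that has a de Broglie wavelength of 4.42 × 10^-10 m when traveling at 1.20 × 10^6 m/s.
1.25 × 10^-30 kg

From the de Broglie relation λ = h/(mv), we solve for m:

m = h/(λv)
m = (6.626 × 10^-34 J·s) / (4.42 × 10^-10 m × 1.20 × 10^6 m/s)
m = 1.25 × 10^-30 kg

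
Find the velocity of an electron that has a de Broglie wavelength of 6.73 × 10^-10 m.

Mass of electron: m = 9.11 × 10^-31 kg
1.08 × 10^6 m/s

From the de Broglie relation λ = h/(mv), we solve for v:

v = h/(mλ)
v = (6.626 × 10^-34 J·s) / (9.11 × 10^-31 kg × 6.73 × 10^-10 m)
v = 1.08 × 10^6 m/s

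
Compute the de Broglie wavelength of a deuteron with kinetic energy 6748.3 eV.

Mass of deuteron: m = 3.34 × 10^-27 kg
2.47 × 10^-13 m

Using λ = h/√(2mKE):

First convert KE to Joules: KE = 6748.3 eV = 1.081 × 10^-15 J

λ = h/√(2mKE)
λ = (6.626 × 10^-34 J·s) / √(2 × 3.34 × 10^-27 kg × 1.081 × 10^-15 J)
λ = 2.47 × 10^-13 m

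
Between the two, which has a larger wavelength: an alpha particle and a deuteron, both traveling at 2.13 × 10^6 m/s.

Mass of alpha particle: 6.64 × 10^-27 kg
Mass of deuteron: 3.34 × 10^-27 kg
The deuteron has the longer wavelength.

Using λ = h/(mv), since both particles have the same velocity, the wavelength depends only on mass.

For alpha particle: λ₁ = h/(m₁v) = 4.68 × 10^-14 m
For deuteron: λ₂ = h/(m₂v) = 9.31 × 10^-14 m

Since λ ∝ 1/m at constant velocity, the lighter particle has the longer wavelength.

The deuteron has the longer de Broglie wavelength.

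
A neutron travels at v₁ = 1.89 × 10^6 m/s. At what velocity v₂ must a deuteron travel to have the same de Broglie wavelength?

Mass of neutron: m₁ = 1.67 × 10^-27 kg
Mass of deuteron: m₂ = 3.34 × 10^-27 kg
v₂ = 9.45 × 10^5 m/s

For equal de Broglie wavelengths: λ₁ = λ₂

h/(m₁v₁) = h/(m₂v₂)
m₁v₁ = m₂v₂
v₂ = v₁ · (m₁/m₂)

v₂ = 1.89 × 10^6 m/s × (1.67 × 10^-27 kg / 3.34 × 10^-27 kg)
v₂ = 9.45 × 10^5 m/s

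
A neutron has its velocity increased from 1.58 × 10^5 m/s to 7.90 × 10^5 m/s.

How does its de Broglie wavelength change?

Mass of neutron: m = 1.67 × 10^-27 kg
The wavelength decreases by a factor of 5.

Using λ = h/(mv):

Initial wavelength: λ₁ = h/(mv₁) = 2.51 × 10^-12 m
Final wavelength: λ₂ = h/(mv₂) = 5.02 × 10^-13 m

Since λ ∝ 1/v, when velocity increases by a factor of 5, the wavelength decreases by a factor of 5.

λ₂/λ₁ = v₁/v₂ = 1/5

The wavelength decreases by a factor of 5.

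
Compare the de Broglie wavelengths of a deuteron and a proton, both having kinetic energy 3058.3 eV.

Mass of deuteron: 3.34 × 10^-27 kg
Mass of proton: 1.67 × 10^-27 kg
The proton has the longer wavelength.

Using λ = h/√(2mKE):

For deuteron: λ₁ = h/√(2m₁KE) = 3.66 × 10^-13 m
For proton: λ₂ = h/√(2m₂KE) = 5.18 × 10^-13 m

Since λ ∝ 1/√m at constant kinetic energy, the lighter particle has the longer wavelength.

The proton has the longer de Broglie wavelength.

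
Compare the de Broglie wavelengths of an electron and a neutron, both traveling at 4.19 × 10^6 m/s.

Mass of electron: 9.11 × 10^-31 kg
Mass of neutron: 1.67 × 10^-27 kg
The electron has the longer wavelength.

Using λ = h/(mv), since both particles have the same velocity, the wavelength depends only on mass.

For electron: λ₁ = h/(m₁v) = 1.74 × 10^-10 m
For neutron: λ₂ = h/(m₂v) = 9.47 × 10^-14 m

Since λ ∝ 1/m at constant velocity, the lighter particle has the longer wavelength.

The electron has the longer de Broglie wavelength.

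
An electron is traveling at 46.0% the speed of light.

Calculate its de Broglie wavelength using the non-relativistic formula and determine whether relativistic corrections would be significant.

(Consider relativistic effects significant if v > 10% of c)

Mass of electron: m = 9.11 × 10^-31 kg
Yes, relativistic corrections are needed.

Using the non-relativistic de Broglie formula λ = h/(mv):

v = 46.0% × c = 1.379 × 10^8 m/s

λ = h/(mv)
λ = (6.626 × 10^-34 J·s) / (9.11 × 10^-31 kg × 1.379 × 10^8 m/s)
λ = 5.27 × 10^-12 m

Since v = 46.0% of c > 10% of c, relativistic corrections ARE significant and the actual wavelength would differ from this non-relativistic estimate.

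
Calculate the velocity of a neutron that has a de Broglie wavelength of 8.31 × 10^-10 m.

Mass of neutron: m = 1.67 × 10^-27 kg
4.77 × 10^2 m/s

From the de Broglie relation λ = h/(mv), we solve for v:

v = h/(mλ)
v = (6.626 × 10^-34 J·s) / (1.67 × 10^-27 kg × 8.31 × 10^-10 m)
v = 4.77 × 10^2 m/s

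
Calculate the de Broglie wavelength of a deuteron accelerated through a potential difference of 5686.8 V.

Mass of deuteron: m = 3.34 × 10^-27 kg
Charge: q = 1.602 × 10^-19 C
2.69 × 10^-13 m

When a particle is accelerated through voltage V, it gains kinetic energy KE = qV.

The de Broglie wavelength is then λ = h/√(2mqV):

λ = h/√(2mqV)
λ = (6.626 × 10^-34 J·s) / √(2 × 3.34 × 10^-27 kg × 1.602 × 10^-19 C × 5686.8 V)
λ = 2.69 × 10^-13 m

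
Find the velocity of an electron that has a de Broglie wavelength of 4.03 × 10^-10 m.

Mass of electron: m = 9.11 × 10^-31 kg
1.80 × 10^6 m/s

From the de Broglie relation λ = h/(mv), we solve for v:

v = h/(mλ)
v = (6.626 × 10^-34 J·s) / (9.11 × 10^-31 kg × 4.03 × 10^-10 m)
v = 1.80 × 10^6 m/s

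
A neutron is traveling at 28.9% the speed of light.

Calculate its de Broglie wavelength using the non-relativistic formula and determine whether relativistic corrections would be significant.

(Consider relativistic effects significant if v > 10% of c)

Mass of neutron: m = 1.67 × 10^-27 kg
Yes, relativistic corrections are needed.

Using the non-relativistic de Broglie formula λ = h/(mv):

v = 28.9% × c = 8.664 × 10^7 m/s

λ = h/(mv)
λ = (6.626 × 10^-34 J·s) / (1.67 × 10^-27 kg × 8.664 × 10^7 m/s)
λ = 4.58 × 10^-15 m

Since v = 28.9% of c > 10% of c, relativistic corrections ARE significant and the actual wavelength would differ from this non-relativistic estimate.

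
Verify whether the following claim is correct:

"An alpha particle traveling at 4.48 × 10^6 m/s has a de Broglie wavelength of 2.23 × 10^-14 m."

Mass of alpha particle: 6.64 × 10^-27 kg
True

The claim is correct.

Using λ = h/(mv):
λ = (6.626 × 10^-34 J·s) / (6.64 × 10^-27 kg × 4.48 × 10^6 m/s)
λ = 2.23 × 10^-14 m

This matches the claimed value.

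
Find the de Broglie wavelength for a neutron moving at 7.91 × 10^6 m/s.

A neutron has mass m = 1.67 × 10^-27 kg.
5.02 × 10^-14 m

Using the de Broglie relation λ = h/(mv):

λ = h/(mv)
λ = (6.626 × 10^-34 J·s) / (1.67 × 10^-27 kg × 7.91 × 10^6 m/s)
λ = 5.02 × 10^-14 m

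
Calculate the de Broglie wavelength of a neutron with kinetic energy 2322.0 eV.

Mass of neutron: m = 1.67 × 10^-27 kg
5.94 × 10^-13 m

Using λ = h/√(2mKE):

First convert KE to Joules: KE = 2322.0 eV = 3.720 × 10^-16 J

λ = h/√(2mKE)
λ = (6.626 × 10^-34 J·s) / √(2 × 1.67 × 10^-27 kg × 3.720 × 10^-16 J)
λ = 5.94 × 10^-13 m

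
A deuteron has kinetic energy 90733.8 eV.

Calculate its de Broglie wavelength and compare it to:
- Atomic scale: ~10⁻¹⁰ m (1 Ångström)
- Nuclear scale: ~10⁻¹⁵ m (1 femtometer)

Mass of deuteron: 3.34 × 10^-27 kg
λ = 6.72 × 10^-14 m, which is between nuclear and atomic scales.

Using λ = h/√(2mKE):

KE = 90733.8 eV = 1.454 × 10^-14 J

λ = h/√(2mKE)
λ = (6.626 × 10^-34 J·s) / √(2 × 3.34 × 10^-27 kg × 1.454 × 10^-14 J)
λ = 6.72 × 10^-14 m

Comparison:
- Atomic scale (10⁻¹⁰ m): λ is 0.00067× this size
- Nuclear scale (10⁻¹⁵ m): λ is 67× this size

The wavelength is between nuclear and atomic scales.

This wavelength is appropriate for probing atomic structure but too large for nuclear physics experiments.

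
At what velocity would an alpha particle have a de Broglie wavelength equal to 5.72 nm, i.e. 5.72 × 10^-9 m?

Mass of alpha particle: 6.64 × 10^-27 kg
1.74 × 10^1 m/s

From λ = h/(mv), solve for v:

v = h/(mλ)
v = (6.626 × 10^-34 J·s) / (6.64 × 10^-27 kg × 5.72 × 10^-9 m)
v = 1.74 × 10^1 m/s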